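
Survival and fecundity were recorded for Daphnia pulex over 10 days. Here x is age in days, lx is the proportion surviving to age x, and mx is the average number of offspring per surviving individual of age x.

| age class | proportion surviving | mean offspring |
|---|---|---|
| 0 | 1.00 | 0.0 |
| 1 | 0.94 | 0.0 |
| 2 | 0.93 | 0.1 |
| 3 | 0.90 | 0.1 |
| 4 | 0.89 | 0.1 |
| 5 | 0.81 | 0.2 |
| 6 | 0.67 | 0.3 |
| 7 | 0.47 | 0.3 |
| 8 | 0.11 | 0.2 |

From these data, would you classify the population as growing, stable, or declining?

R0 = Σ lx·mx = 0 + 0 + 0.093 + 0.09 + 0.089 + 0.162 + 0.201 + 0.141 + 0.022 = 0.798
R0 < 1, so the population is declining.

declining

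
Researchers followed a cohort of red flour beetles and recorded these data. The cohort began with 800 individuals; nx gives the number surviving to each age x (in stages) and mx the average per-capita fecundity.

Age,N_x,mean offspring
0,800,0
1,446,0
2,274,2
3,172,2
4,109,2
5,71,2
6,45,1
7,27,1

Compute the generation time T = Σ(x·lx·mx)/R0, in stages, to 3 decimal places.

lx = nx/n0 = nx/800: 1, 0.5575, 0.3425, 0.215, 0.13625, 0.08875, 0.05625, 0.03375
lx·mx: 0, 0, 0.685, 0.43, 0.2725, 0.1775, 0.05625, 0.03375 → R0 = 1.655
x·lx·mx: 0, 0, 1.37, 1.29, 1.09, 0.8875, 0.3375, 0.23625 → Σ = 5.21125
T = 5.21125 / 1.655 = 3.148792… → 3.149

3.149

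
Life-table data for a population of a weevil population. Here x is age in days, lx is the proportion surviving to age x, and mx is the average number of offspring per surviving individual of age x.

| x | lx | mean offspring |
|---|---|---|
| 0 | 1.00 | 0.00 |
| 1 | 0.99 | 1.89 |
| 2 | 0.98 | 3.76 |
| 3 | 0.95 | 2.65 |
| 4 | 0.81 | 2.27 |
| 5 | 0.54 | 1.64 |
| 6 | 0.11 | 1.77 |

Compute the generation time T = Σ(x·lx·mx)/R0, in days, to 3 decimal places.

lx·mx: 0, 1.8711, 3.6848, 2.5175, 1.8387, 0.8856, 0.1947 → R0 = 10.9924
x·lx·mx: 0, 1.8711, 7.3696, 7.5525, 7.3548, 4.428, 1.1682 → Σ = 29.7442
T = 29.7442 / 10.9924 = 2.705888… → 2.706

2.706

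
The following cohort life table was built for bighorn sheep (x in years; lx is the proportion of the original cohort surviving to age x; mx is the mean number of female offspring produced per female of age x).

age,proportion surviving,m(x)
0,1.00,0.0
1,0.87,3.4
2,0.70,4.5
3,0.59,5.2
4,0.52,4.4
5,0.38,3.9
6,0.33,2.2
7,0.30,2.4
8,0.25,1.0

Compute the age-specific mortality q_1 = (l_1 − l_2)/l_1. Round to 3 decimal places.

q_1 = (l_1 − l_2) / l_1 = (0.87 − 0.7) / 0.87
     = 0.17 / 0.87 = 0.195402… → 0.195

0.195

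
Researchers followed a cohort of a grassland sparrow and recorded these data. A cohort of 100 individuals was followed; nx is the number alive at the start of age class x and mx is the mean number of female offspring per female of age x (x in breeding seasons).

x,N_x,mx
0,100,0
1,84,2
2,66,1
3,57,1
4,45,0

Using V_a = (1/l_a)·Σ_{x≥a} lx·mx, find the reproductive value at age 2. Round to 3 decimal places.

1.864

lx = nx/n0 = nx/100: 1, 0.84, 0.66, 0.57, 0.45
lx·mx for x ≥ 2: 0.66, 0.57, 0 → sum = 1.23
V_2 = 1.23 / l_2 = 1.23 / 0.66 = 1.863636… → 1.864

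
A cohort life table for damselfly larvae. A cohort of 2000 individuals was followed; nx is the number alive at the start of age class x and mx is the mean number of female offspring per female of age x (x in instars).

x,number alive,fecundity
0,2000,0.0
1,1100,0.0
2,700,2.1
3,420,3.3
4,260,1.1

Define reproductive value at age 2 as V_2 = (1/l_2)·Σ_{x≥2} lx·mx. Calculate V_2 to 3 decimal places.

lx = nx/n0 = nx/2000: 1, 0.55, 0.35, 0.21, 0.13
lx·mx for x ≥ 2: 0.735, 0.693, 0.143 → sum = 1.571
V_2 = 1.571 / l_2 = 1.571 / 0.35 = 4.488571… → 4.489

4.489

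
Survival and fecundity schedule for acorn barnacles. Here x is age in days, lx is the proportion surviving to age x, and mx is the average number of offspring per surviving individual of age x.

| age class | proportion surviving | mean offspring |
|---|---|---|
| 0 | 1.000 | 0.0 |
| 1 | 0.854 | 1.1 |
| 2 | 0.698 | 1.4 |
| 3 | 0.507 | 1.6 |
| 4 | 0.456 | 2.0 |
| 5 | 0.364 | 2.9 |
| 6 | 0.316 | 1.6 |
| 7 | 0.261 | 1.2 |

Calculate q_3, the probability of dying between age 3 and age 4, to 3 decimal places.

q_3 = (l_3 − l_4) / l_3 = (0.507 − 0.456) / 0.507
     = 0.051 / 0.507 = 0.100592… → 0.101

0.101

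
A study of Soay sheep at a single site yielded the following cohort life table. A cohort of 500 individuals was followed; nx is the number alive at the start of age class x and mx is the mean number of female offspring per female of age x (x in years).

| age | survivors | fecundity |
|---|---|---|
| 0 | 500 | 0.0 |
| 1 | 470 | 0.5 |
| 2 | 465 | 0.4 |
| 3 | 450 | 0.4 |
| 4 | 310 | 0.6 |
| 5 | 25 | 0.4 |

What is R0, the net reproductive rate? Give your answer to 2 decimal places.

lx = nx/n0 = nx/500: 1, 0.94, 0.93, 0.9, 0.62, 0.05
lx·mx by age: 0, 0.47, 0.372, 0.36, 0.372, 0.02
R0 = Σ lx·mx = 1.594 → 1.59

1.59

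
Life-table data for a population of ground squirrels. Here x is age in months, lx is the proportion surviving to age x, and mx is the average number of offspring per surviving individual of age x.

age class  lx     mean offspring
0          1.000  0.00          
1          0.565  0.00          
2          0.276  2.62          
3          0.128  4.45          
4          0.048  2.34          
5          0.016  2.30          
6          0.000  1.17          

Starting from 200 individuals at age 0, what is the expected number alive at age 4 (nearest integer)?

10

Expected survivors = N0 · l_4 = 200 × 0.048 = 9.6 → 10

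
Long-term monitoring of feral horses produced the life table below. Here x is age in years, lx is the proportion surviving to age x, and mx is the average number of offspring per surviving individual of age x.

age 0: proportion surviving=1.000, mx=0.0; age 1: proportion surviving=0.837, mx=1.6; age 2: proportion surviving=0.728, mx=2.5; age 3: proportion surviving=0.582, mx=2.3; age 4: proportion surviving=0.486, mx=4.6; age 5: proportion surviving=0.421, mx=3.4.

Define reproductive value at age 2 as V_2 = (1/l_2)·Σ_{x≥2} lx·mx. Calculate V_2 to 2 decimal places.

lx·mx for x ≥ 2: 1.82, 1.3386, 2.2356, 1.4314 → sum = 6.8256
V_2 = 6.8256 / l_2 = 6.8256 / 0.728 = 9.375824… → 9.38

9.38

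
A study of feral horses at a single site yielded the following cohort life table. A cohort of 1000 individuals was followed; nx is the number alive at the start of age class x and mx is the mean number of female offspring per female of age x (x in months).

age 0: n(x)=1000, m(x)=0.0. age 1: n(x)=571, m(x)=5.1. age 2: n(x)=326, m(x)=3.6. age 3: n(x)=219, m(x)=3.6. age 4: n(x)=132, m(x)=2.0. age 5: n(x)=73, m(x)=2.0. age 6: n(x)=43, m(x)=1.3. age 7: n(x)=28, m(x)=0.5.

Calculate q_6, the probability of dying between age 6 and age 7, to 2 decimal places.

0.35

lx = nx/n0 = nx/1000: 1, 0.571, 0.326, 0.219, 0.132, 0.073, 0.043, 0.028
q_6 = (l_6 − l_7) / l_6 = (0.043 − 0.028) / 0.043
     = 0.015 / 0.043 = 0.348837… → 0.35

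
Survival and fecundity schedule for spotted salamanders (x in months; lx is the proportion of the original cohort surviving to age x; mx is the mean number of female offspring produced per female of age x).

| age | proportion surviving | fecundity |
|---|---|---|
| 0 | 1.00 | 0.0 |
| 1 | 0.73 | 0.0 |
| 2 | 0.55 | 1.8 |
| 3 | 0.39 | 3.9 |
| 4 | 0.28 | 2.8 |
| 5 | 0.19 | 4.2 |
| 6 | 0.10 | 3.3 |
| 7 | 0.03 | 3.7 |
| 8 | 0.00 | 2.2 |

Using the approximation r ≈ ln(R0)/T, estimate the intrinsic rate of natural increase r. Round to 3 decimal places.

R0 = Σ lx·mx = 0 + 0 + 0.99 + 1.521 + 0.784 + 0.798 + 0.33 + 0.111 + 0 = 4.534
Σ x·lx·mx = 16.426; T = 16.426/4.534 = 3.62285…
r ≈ ln(R0)/T = ln(4.534)/3.62285… = 0.41724… → 0.417

0.417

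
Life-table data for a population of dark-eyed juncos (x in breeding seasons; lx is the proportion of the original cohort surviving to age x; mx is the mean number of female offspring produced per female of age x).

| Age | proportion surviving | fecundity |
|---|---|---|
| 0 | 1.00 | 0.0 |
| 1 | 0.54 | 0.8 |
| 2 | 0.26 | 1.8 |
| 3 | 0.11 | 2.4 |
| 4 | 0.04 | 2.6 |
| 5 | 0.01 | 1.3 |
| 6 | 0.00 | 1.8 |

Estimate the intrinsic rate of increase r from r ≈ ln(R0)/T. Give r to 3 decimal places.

R0 = Σ lx·mx = 0 + 0.432 + 0.468 + 0.264 + 0.104 + 0.013 + 0 = 1.281
Σ x·lx·mx = 2.641; T = 2.641/1.281 = 2.06167…
r ≈ ln(R0)/T = ln(1.281)/2.06167… = 0.12012… → 0.120

0.120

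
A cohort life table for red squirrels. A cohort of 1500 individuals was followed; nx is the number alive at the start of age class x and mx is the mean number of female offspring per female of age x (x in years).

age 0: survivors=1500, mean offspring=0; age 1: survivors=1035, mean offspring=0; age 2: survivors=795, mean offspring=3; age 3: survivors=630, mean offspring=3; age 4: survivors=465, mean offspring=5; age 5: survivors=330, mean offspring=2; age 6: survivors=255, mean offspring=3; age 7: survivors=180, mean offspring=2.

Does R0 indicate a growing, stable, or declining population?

lx = nx/n0 = nx/1500: 1, 0.69, 0.53, 0.42, 0.31, 0.22, 0.17, 0.12
R0 = Σ lx·mx = 0 + 0 + 1.59 + 1.26 + 1.55 + 0.44 + 0.51 + 0.24 = 5.59
R0 > 1, so the population is growing.

growing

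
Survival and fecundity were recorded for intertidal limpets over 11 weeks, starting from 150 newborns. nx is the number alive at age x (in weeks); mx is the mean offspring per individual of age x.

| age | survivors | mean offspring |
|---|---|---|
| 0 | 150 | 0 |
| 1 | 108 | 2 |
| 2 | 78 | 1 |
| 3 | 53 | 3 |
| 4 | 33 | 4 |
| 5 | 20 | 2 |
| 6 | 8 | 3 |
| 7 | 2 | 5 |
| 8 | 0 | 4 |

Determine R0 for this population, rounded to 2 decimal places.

4.39

lx = nx/n0 = nx/150: 1, 0.72, 0.52, 0.35333…, 0.22, 0.13333…, 0.05333…, 0.01333…, 0
lx·mx by age: 0, 1.44, 0.52, 1.06…, 0.88, 0.266667…, 0.16…, 0.066667…, 0
R0 = Σ lx·mx = 4.393333… → 4.39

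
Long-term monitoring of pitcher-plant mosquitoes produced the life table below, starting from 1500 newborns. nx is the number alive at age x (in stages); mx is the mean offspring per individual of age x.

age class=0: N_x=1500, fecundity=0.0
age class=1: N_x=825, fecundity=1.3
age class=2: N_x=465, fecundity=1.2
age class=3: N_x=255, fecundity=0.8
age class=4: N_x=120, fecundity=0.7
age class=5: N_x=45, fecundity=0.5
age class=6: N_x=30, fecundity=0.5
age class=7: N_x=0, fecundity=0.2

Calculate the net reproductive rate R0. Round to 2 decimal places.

1.30

lx = nx/n0 = nx/1500: 1, 0.55, 0.31, 0.17, 0.08, 0.03, 0.02, 0
lx·mx by age: 0, 0.715, 0.372, 0.136, 0.056, 0.015, 0.01, 0
R0 = Σ lx·mx = 1.304 → 1.30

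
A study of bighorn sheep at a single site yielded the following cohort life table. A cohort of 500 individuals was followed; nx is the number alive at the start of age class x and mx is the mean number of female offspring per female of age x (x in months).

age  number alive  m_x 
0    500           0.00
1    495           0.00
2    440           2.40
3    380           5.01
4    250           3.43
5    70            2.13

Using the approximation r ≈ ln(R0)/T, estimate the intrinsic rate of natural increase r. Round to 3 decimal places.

lx = nx/n0 = nx/500: 1, 0.99, 0.88, 0.76, 0.5, 0.14
R0 = Σ lx·mx = 0 + 0 + 2.112 + 3.8076 + 1.715 + 0.2982 = 7.9328
Σ x·lx·mx = 23.9978; T = 23.9978/7.9328 = 3.02514…
r ≈ ln(R0)/T = ln(7.9328)/3.02514… = 0.6846… → 0.685

0.685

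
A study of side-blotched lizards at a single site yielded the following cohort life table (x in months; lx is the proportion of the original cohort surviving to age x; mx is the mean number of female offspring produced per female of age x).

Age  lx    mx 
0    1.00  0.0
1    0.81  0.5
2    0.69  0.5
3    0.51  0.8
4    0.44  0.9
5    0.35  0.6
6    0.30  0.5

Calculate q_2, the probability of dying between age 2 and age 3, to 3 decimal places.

q_2 = (l_2 − l_3) / l_2 = (0.69 − 0.51) / 0.69
     = 0.18 / 0.69 = 0.26087… → 0.261

0.261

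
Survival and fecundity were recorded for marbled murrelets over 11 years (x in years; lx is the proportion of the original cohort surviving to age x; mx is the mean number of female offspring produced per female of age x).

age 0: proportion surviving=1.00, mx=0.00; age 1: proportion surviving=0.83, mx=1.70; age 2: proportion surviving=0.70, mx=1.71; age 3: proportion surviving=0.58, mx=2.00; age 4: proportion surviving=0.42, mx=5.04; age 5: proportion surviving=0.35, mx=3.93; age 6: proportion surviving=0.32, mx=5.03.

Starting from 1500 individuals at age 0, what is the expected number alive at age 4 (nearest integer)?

630

Expected survivors = N0 · l_4 = 1500 × 0.42 = 630 → 630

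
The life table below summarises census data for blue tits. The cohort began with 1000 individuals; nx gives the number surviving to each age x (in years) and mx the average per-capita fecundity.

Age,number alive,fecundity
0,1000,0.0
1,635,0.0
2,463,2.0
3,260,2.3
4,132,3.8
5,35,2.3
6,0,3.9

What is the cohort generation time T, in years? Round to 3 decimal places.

lx = nx/n0 = nx/1000: 1, 0.635, 0.463, 0.26, 0.132, 0.035, 0
lx·mx: 0, 0, 0.926, 0.598, 0.5016, 0.0805, 0 → R0 = 2.1061
x·lx·mx: 0, 0, 1.852, 1.794, 2.0064, 0.4025, 0 → Σ = 6.0549
T = 6.0549 / 2.1061 = 2.874935… → 2.875

2.875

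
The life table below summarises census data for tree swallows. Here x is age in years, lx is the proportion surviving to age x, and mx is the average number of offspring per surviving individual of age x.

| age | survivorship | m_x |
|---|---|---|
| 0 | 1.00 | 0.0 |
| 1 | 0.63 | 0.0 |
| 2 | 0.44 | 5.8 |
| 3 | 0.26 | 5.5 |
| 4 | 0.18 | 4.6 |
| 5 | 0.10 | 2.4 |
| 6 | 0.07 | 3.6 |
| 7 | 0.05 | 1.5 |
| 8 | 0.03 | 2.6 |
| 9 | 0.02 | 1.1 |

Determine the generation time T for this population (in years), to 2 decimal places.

3.06

lx·mx: 0, 0, 2.552, 1.43, 0.828, 0.24, 0.252, 0.075, 0.078, 0.022 → R0 = 5.477
x·lx·mx: 0, 0, 5.104, 4.29, 3.312, 1.2, 1.512, 0.525, 0.624, 0.198 → Σ = 16.765
T = 16.765 / 5.477 = 3.060982… → 3.06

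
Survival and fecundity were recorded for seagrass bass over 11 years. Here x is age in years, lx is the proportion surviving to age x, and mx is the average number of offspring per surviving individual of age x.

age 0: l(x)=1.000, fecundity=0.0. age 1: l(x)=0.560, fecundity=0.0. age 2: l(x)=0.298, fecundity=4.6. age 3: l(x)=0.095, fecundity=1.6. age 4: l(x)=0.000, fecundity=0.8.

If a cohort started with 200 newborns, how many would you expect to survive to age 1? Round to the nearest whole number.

112

Expected survivors = N0 · l_1 = 200 × 0.560 = 112 → 112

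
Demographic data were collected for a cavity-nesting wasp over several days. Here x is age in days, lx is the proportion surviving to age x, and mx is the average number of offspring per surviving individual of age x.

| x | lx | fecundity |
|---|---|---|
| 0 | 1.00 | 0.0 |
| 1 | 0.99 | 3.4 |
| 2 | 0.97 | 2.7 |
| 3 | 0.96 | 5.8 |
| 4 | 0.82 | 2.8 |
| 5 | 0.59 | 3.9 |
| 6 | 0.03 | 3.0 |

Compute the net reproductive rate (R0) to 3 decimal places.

lx·mx by age: 0, 3.366, 2.619, 5.568, 2.296, 2.301, 0.09
R0 = Σ lx·mx = 16.24 → 16.240

16.240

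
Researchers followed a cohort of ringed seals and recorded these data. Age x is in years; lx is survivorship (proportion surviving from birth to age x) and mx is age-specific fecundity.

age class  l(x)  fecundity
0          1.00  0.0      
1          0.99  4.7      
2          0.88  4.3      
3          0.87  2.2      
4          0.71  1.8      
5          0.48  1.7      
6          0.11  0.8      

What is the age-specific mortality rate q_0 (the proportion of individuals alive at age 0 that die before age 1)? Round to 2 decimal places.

q_0 = (l_0 − l_1) / l_0 = (1 − 0.99) / 1
     = 0.01 / 1 = 0.01 → 0.01

0.01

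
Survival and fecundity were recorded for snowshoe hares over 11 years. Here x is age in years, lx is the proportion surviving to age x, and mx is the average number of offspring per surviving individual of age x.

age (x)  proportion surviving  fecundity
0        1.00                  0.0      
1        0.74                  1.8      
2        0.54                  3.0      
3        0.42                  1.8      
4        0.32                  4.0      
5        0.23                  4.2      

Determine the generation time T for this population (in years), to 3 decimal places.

lx·mx: 0, 1.332, 1.62, 0.756, 1.28, 0.966 → R0 = 5.954
x·lx·mx: 0, 1.332, 3.24, 2.268, 5.12, 4.83 → Σ = 16.79
T = 16.79 / 5.954 = 2.819953… → 2.820

2.820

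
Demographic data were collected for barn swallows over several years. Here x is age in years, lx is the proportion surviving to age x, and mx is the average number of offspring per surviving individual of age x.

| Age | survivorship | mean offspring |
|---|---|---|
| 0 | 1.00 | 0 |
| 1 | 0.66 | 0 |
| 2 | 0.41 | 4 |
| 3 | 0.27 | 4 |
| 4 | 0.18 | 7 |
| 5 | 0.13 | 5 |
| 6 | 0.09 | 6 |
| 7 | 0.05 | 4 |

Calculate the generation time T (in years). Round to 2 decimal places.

3.62

lx·mx: 0, 0, 1.64, 1.08, 1.26, 0.65, 0.54, 0.2 → R0 = 5.37
x·lx·mx: 0, 0, 3.28, 3.24, 5.04, 3.25, 3.24, 1.4 → Σ = 19.45
T = 19.45 / 5.37 = 3.621974… → 3.62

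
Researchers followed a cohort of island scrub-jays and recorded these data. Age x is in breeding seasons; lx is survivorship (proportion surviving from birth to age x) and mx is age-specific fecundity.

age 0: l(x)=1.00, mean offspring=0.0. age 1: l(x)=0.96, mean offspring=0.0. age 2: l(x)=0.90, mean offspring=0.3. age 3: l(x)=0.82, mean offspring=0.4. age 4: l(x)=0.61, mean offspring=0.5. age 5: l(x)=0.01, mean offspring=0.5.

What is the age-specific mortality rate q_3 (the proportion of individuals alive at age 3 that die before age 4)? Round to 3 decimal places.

q_3 = (l_3 − l_4) / l_3 = (0.82 − 0.61) / 0.82
     = 0.21 / 0.82 = 0.256098… → 0.256

0.256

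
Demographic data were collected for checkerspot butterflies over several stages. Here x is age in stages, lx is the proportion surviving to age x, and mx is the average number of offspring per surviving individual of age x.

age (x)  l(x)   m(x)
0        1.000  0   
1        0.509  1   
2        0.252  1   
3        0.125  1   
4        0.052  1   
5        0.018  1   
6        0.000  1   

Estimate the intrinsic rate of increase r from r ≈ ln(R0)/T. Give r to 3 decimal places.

-0.026

R0 = Σ lx·mx = 0 + 0.509 + 0.252 + 0.125 + 0.052 + 0.018 + 0 = 0.956
Σ x·lx·mx = 1.686; T = 1.686/0.956 = 1.7636…
r ≈ ln(R0)/T = ln(0.956)/1.7636… = -0.02551… → -0.026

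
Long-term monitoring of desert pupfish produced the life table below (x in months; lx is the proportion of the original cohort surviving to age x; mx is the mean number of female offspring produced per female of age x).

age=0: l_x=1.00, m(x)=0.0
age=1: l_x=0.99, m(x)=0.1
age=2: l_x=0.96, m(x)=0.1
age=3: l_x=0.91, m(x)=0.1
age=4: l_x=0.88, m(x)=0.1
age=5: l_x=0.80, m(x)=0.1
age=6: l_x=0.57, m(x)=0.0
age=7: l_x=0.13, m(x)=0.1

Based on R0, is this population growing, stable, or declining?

R0 = Σ lx·mx = 0 + 0.099 + 0.096 + 0.091 + 0.088 + 0.08 + 0 + 0.013 = 0.467
R0 < 1, so the population is declining.

declining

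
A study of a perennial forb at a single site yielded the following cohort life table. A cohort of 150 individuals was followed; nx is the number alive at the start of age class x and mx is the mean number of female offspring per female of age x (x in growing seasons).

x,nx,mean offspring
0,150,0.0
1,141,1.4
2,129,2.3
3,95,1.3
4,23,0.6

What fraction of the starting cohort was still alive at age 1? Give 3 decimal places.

0.940

l_1 = n_1/n_0 = 141/150 = 0.94 → 0.940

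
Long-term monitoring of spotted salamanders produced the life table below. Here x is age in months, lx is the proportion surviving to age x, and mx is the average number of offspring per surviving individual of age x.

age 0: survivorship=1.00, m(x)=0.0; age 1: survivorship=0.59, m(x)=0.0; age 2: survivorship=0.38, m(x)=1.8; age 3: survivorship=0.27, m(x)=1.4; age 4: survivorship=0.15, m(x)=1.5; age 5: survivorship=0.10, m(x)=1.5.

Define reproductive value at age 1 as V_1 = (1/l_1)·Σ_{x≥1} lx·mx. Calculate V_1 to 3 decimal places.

2.436

lx·mx for x ≥ 1: 0, 0.684, 0.378, 0.225, 0.15 → sum = 1.437
V_1 = 1.437 / l_1 = 1.437 / 0.59 = 2.435593… → 2.436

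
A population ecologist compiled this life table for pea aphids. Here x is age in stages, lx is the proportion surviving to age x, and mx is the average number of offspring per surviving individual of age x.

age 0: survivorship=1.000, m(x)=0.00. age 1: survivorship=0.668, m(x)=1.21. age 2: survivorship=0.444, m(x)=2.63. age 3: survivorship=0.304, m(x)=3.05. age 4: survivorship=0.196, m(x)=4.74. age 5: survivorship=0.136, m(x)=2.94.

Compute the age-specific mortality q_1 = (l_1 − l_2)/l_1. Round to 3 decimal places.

q_1 = (l_1 − l_2) / l_1 = (0.668 − 0.444) / 0.668
     = 0.224 / 0.668 = 0.335329… → 0.335

0.335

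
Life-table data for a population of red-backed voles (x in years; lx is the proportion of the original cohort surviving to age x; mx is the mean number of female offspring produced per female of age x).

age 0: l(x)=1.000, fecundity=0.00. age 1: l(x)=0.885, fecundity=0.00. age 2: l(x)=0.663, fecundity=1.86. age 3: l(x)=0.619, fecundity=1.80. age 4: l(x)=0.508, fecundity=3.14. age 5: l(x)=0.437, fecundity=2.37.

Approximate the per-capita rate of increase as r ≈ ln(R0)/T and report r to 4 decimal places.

0.4601

R0 = Σ lx·mx = 0 + 0 + 1.23318 + 1.1142 + 1.59512 + 1.03569 = 4.97819
Σ x·lx·mx = 17.36789; T = 17.36789/4.97819 = 3.4888…
r ≈ ln(R0)/T = ln(4.97819)/3.4888… = 0.460063… → 0.4601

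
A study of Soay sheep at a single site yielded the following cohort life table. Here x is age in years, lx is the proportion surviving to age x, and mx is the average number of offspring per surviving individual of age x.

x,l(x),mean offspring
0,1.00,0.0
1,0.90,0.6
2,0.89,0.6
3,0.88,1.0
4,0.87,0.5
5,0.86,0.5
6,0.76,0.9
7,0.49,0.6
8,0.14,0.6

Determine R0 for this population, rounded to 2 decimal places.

3.88

lx·mx by age: 0, 0.54, 0.534, 0.88, 0.435, 0.43, 0.684, 0.294, 0.084
R0 = Σ lx·mx = 3.881 → 3.88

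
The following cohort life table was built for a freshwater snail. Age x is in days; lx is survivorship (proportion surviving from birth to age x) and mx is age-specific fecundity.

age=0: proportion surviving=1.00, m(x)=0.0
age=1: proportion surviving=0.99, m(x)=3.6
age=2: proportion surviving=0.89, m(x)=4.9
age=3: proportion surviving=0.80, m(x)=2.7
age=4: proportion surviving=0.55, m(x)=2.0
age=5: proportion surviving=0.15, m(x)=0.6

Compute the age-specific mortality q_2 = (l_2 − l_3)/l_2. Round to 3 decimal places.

0.101

q_2 = (l_2 − l_3) / l_2 = (0.89 − 0.8) / 0.89
     = 0.09 / 0.89 = 0.101124… → 0.101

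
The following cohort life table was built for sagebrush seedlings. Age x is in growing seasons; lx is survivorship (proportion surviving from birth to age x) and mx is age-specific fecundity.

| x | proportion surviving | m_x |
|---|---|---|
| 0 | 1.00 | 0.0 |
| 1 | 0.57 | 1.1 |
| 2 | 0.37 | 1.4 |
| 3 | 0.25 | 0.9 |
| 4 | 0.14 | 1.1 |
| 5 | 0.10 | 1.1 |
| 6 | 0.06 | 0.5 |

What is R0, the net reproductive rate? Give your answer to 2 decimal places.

1.66

lx·mx by age: 0, 0.627, 0.518, 0.225, 0.154, 0.11, 0.03
R0 = Σ lx·mx = 1.664 → 1.66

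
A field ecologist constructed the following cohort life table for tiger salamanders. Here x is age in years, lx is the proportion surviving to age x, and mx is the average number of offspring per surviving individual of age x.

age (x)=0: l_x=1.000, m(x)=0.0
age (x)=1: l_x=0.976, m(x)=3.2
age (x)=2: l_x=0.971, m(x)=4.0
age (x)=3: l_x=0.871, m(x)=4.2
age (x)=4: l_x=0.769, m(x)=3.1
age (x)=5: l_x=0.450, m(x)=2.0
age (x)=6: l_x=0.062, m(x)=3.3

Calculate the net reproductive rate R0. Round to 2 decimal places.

14.15

lx·mx by age: 0, 3.1232, 3.884, 3.6582, 2.3839, 0.9, 0.2046
R0 = Σ lx·mx = 14.1539 → 14.15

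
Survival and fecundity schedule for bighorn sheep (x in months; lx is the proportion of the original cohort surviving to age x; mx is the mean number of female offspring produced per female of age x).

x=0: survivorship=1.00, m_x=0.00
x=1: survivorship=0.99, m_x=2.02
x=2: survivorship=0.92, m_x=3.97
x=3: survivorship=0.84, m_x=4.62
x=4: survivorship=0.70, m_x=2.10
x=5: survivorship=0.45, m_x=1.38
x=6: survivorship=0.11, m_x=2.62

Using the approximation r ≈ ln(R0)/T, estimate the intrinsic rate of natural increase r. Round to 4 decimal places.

0.9322

R0 = Σ lx·mx = 0 + 1.9998 + 3.6524 + 3.8808 + 1.47 + 0.621 + 0.2882 = 11.9122
Σ x·lx·mx = 31.6612; T = 31.6612/11.9122 = 2.65788…
r ≈ ln(R0)/T = ln(11.9122)/2.65788… = 0.932158… → 0.9322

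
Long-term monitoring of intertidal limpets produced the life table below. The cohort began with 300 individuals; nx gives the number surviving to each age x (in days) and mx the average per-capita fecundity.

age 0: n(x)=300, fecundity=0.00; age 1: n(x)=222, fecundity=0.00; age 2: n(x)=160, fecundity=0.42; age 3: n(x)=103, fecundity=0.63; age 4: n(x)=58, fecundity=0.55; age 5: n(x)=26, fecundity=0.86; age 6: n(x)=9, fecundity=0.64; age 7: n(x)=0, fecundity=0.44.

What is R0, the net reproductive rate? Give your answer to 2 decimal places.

0.64

lx = nx/n0 = nx/300: 1, 0.74, 0.53333…, 0.34333…, 0.19333…, 0.08667…, 0.03, 0
lx·mx by age: 0, 0, 0.224…, 0.2163…, 0.106333…, 0.074533…, 0.0192, 0
R0 = Σ lx·mx = 0.640367… → 0.64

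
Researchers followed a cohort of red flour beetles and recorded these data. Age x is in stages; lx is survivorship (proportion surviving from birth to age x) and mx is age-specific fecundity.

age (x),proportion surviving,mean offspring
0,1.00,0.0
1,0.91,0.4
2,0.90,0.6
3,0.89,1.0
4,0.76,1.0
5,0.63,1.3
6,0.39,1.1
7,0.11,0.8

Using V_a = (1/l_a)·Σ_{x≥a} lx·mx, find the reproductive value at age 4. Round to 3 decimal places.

2.758

lx·mx for x ≥ 4: 0.76, 0.819, 0.429, 0.088 → sum = 2.096
V_4 = 2.096 / l_4 = 2.096 / 0.76 = 2.757895… → 2.758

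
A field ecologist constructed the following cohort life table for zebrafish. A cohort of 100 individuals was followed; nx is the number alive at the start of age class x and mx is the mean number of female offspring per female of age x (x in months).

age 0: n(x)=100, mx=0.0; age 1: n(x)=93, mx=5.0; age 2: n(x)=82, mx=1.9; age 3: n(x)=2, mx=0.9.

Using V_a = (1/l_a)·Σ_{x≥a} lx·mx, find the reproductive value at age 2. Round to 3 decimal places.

1.922

lx = nx/n0 = nx/100: 1, 0.93, 0.82, 0.02
lx·mx for x ≥ 2: 1.558, 0.018 → sum = 1.576
V_2 = 1.576 / l_2 = 1.576 / 0.82 = 1.921951… → 1.922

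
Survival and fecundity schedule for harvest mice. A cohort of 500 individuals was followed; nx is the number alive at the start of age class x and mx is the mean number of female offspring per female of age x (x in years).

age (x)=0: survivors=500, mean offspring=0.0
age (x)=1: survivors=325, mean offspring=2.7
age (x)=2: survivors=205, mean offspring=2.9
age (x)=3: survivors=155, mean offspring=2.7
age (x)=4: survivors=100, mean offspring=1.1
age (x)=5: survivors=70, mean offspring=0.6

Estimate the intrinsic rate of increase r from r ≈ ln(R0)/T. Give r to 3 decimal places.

lx = nx/n0 = nx/500: 1, 0.65, 0.41, 0.31, 0.2, 0.14
R0 = Σ lx·mx = 0 + 1.755 + 1.189 + 0.837 + 0.22 + 0.084 = 4.085
Σ x·lx·mx = 7.944; T = 7.944/4.085 = 1.94468…
r ≈ ln(R0)/T = ln(4.085)/1.94468… = 0.72368… → 0.724

0.724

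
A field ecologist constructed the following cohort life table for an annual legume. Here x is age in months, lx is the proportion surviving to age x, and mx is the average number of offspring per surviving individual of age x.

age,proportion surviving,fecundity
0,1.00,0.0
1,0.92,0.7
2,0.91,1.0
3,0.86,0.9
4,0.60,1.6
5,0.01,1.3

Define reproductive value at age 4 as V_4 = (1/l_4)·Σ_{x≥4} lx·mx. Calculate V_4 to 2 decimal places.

lx·mx for x ≥ 4: 0.96, 0.013 → sum = 0.973
V_4 = 0.973 / l_4 = 0.973 / 0.6 = 1.621667… → 1.62

1.62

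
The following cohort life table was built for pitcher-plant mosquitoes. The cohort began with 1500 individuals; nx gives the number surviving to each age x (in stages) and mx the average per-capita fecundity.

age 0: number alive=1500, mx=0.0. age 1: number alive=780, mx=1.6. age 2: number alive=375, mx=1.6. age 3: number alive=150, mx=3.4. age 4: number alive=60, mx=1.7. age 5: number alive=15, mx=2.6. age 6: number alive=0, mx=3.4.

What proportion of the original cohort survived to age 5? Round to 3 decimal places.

0.010

l_5 = n_5/n_0 = 15/1500 = 0.01 → 0.010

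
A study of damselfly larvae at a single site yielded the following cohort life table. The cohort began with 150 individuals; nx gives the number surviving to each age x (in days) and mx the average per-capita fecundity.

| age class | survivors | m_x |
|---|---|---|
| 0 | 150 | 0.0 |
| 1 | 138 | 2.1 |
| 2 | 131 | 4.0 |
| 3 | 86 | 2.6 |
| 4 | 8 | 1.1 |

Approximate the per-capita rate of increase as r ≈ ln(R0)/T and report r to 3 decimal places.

0.994

lx = nx/n0 = nx/150: 1, 0.92, 0.87333…, 0.57333…, 0.05333…
R0 = Σ lx·mx = 0 + 1.932 + 3.49333… + 1.49067… + 0.05867… = 6.974667…
Σ x·lx·mx = 13.625333…; T = 13.625333…/6.974667… = 1.95355…
r ≈ ln(R0)/T = ln(6.974667…)/1.95355… = 0.99424… → 0.994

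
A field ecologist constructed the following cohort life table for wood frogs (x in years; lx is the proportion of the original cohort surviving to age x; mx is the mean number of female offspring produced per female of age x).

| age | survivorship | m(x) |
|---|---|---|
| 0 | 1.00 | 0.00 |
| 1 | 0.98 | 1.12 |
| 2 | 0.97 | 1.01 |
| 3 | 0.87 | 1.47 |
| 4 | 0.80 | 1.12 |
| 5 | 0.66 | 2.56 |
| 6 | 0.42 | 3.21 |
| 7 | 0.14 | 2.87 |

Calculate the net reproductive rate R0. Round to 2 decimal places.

7.69

lx·mx by age: 0, 1.0976, 0.9797, 1.2789, 0.896, 1.6896, 1.3482, 0.4018
R0 = Σ lx·mx = 7.6918 → 7.69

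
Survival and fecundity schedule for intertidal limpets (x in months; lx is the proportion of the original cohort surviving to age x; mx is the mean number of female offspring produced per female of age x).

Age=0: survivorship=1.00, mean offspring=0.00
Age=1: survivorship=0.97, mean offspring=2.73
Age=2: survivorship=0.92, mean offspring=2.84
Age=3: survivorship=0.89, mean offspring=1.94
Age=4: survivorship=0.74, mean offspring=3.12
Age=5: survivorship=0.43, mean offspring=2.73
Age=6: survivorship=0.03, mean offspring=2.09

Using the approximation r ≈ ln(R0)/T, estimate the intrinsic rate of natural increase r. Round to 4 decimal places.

0.8691

R0 = Σ lx·mx = 0 + 2.6481 + 2.6128 + 1.7266 + 2.3088 + 1.1739 + 0.0627 = 10.5329
Σ x·lx·mx = 28.5344; T = 28.5344/10.5329 = 2.70907…
r ≈ ln(R0)/T = ln(10.5329)/2.70907… = 0.869118… → 0.8691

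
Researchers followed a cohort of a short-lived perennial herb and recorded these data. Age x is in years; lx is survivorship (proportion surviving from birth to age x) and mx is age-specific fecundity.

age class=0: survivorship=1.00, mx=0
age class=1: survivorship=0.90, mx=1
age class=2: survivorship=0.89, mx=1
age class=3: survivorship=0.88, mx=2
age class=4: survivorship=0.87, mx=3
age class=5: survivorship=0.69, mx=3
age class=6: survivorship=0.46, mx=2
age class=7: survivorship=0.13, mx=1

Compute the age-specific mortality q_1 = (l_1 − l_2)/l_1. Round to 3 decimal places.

0.011

q_1 = (l_1 − l_2) / l_1 = (0.9 − 0.89) / 0.9
     = 0.01 / 0.9 = 0.011111… → 0.011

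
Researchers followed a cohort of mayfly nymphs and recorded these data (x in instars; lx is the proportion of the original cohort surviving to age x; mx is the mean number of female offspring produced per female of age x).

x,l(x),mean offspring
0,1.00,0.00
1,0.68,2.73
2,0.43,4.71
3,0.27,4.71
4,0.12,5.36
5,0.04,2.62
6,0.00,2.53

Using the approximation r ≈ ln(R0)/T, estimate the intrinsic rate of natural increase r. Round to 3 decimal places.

R0 = Σ lx·mx = 0 + 1.8564 + 2.0253 + 1.2717 + 0.6432 + 0.1048 + 0 = 5.9014
Σ x·lx·mx = 12.8189; T = 12.8189/5.9014 = 2.17218…
r ≈ ln(R0)/T = ln(5.9014)/2.17218… = 0.81724… → 0.817

0.817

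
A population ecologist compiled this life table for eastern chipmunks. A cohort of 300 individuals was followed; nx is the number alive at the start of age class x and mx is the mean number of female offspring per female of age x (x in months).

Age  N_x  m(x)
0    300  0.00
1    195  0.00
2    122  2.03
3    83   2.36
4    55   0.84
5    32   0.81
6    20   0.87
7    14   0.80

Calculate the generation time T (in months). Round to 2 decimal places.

lx = nx/n0 = nx/300: 1, 0.65, 0.40667…, 0.27667…, 0.18333…, 0.10667…, 0.06667…, 0.04667…
lx·mx: 0, 0, 0.825533…, 0.652933…, 0.154…, 0.0864…, 0.058…, 0.037333… → R0 = 1.8142…
x·lx·mx: 0, 0, 1.651067…, 1.9588…, 0.616…, 0.432…, 0.348…, 0.261333… → Σ = 5.2672…
T = 5.2672… / 1.8142… = 2.903318… → 2.90

2.90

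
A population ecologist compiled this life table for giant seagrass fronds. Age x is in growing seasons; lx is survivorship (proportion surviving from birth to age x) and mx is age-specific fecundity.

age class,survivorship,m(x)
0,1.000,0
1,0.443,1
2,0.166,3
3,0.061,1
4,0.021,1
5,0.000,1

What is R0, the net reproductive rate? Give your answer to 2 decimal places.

lx·mx by age: 0, 0.443, 0.498, 0.061, 0.021, 0
R0 = Σ lx·mx = 1.023 → 1.02

1.02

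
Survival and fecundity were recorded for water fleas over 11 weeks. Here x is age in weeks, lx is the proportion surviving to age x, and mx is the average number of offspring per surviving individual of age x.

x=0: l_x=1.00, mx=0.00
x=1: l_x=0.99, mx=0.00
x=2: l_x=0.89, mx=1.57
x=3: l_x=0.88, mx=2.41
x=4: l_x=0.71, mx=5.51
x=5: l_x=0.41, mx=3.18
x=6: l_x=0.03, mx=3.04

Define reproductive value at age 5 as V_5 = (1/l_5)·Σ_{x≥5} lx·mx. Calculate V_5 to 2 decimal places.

3.40

lx·mx for x ≥ 5: 1.3038, 0.0912 → sum = 1.395
V_5 = 1.395 / l_5 = 1.395 / 0.41 = 3.402439… → 3.40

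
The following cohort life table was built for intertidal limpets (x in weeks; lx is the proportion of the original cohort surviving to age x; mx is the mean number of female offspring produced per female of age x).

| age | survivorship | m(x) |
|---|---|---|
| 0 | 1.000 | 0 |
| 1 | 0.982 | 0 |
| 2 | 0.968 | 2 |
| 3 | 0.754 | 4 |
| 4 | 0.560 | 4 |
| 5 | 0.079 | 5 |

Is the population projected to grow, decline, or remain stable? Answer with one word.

growing

R0 = Σ lx·mx = 0 + 0 + 1.936 + 3.016 + 2.24 + 0.395 = 7.587
R0 > 1, so the population is growing.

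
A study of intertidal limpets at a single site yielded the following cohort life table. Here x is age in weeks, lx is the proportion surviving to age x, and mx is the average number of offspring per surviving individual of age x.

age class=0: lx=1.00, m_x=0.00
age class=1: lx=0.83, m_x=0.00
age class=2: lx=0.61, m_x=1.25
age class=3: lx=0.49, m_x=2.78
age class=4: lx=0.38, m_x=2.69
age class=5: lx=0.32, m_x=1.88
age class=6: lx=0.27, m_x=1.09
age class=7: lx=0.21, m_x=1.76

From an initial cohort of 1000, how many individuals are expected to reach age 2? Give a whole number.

610

Expected survivors = N0 · l_2 = 1000 × 0.61 = 610 → 610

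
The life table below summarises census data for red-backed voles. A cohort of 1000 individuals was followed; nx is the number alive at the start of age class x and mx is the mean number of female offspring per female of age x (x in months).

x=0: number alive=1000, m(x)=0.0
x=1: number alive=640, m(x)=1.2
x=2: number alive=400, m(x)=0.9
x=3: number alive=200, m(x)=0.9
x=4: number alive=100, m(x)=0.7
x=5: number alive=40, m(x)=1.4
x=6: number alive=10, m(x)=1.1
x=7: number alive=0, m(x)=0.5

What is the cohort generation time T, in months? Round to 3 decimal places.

lx = nx/n0 = nx/1000: 1, 0.64, 0.4, 0.2, 0.1, 0.04, 0.01, 0
lx·mx: 0, 0.768, 0.36, 0.18, 0.07, 0.056, 0.011, 0 → R0 = 1.445
x·lx·mx: 0, 0.768, 0.72, 0.54, 0.28, 0.28, 0.066, 0 → Σ = 2.654
T = 2.654 / 1.445 = 1.836678… → 1.837

1.837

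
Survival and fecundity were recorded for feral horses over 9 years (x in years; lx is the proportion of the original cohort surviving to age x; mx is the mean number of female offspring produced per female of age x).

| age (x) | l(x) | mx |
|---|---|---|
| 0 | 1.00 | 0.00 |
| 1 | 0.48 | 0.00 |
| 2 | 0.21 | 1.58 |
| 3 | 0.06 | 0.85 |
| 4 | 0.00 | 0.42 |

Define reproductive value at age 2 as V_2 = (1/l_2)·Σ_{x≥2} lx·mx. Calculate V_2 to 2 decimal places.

1.82

lx·mx for x ≥ 2: 0.3318, 0.051, 0 → sum = 0.3828
V_2 = 0.3828 / l_2 = 0.3828 / 0.21 = 1.822857… → 1.82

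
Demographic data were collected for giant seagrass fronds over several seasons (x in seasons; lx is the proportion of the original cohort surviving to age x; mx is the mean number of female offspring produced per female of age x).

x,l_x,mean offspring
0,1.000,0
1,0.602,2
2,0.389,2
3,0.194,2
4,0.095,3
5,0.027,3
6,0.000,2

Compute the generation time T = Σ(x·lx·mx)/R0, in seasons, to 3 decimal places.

1.999

lx·mx: 0, 1.204, 0.778, 0.388, 0.285, 0.081, 0 → R0 = 2.736
x·lx·mx: 0, 1.204, 1.556, 1.164, 1.14, 0.405, 0 → Σ = 5.469
T = 5.469 / 2.736 = 1.998904… → 1.999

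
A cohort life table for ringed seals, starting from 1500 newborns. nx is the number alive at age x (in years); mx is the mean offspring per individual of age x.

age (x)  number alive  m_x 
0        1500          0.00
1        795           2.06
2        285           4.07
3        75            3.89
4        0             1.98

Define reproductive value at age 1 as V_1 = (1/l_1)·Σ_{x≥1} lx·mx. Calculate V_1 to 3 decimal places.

lx = nx/n0 = nx/1500: 1, 0.53, 0.19, 0.05, 0
lx·mx for x ≥ 1: 1.0918, 0.7733, 0.1945, 0 → sum = 2.0596
V_1 = 2.0596 / l_1 = 2.0596 / 0.53 = 3.886038… → 3.886

3.886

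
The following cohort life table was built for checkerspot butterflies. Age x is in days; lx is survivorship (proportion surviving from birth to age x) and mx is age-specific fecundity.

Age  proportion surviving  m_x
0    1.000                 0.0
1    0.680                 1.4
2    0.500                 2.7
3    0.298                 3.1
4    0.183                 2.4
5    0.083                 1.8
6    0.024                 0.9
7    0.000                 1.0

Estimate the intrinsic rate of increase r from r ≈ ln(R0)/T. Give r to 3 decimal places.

R0 = Σ lx·mx = 0 + 0.952 + 1.35 + 0.9238 + 0.4392 + 0.1494 + 0.0216 + 0 = 3.836
Σ x·lx·mx = 9.0568; T = 9.0568/3.836 = 2.361…
r ≈ ln(R0)/T = ln(3.836)/2.361… = 0.56943… → 0.569

0.569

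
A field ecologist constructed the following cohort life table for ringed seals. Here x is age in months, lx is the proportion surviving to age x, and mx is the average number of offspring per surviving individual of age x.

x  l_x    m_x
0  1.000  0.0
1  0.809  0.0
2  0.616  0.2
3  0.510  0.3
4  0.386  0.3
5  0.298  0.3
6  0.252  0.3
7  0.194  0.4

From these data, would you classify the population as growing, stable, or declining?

R0 = Σ lx·mx = 0 + 0 + 0.1232 + 0.153 + 0.1158 + 0.0894 + 0.0756 + 0.0776 = 0.6346
R0 < 1, so the population is declining.

declining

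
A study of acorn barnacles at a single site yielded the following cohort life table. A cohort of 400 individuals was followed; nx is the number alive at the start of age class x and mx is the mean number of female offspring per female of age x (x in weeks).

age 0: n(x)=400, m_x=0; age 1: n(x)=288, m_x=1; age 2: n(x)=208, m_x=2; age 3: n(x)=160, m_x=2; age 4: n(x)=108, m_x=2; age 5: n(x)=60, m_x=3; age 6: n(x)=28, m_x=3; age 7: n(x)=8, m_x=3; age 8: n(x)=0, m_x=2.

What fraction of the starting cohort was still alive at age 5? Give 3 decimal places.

0.150

l_5 = n_5/n_0 = 60/400 = 0.15 → 0.150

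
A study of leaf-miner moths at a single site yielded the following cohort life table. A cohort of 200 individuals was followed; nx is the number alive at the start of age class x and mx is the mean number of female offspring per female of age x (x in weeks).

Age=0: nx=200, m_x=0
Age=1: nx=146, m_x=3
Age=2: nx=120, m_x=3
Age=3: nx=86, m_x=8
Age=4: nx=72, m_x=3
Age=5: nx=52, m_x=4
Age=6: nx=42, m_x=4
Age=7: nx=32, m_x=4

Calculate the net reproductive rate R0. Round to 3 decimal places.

lx = nx/n0 = nx/200: 1, 0.73, 0.6, 0.43, 0.36, 0.26, 0.21, 0.16
lx·mx by age: 0, 2.19, 1.8, 3.44, 1.08, 1.04, 0.84, 0.64
R0 = Σ lx·mx = 11.03 → 11.030

11.030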